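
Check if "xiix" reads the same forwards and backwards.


Word: "xiix"
Reversed: "xiix"
Forward == Backward? xiix == xiix
Palindrome = Yes


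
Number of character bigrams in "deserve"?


Word: "deserve" (length 7)
Number of 2-grams = length - 2 + 1 = 7 - 2 + 1
= 6


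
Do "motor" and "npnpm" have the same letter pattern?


Pattern of "motor": [0, 1, 2, 1, 3]
Pattern of "npnpm": [0, 1, 0, 1, 2]
Patterns do not match
Same pattern = No


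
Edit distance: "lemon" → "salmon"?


Word 1: "lemon" (length 5)
Word 2: "salmon" (length 6)
One optimal edit sequence (insert/delete/substitute each cost 1):
  1. insert 's'  (+1)
  2. substitute 'l' -> 'a'  (+1)
  3. substitute 'e' -> 'l'  (+1)
  4. keep 'm'
  5. keep 'o'
  6. keep 'n'
Total edit operations: 3
Edit distance = 3


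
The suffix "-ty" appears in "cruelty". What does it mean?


Suffix: -ty
As in: cruelty -> cruel + -ty
Meaning = quality of


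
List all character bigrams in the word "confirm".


Word: "confirm" (length 7)
Number of bigrams = 7 - 2 + 1 = 6
  Position 0: "co"
  Position 1: "on"
  Position 2: "nf"
  Position 3: "fi"
  Position 4: "ir"
  Position 5: "rm"
Bigrams = "co", "on", "nf", "fi", "ir", "rm"


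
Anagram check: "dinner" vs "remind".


Word 1: "dinner" → sorted: deinnr
Word 2: "remind" → sorted: deimnr
Same letters? deinnr != deimnr
Anagram = No


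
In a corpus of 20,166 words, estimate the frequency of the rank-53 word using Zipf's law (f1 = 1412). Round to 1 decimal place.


Zipf's law: f(r) = f(1) / r
f(1) = 1412
f(53) = 1412 / 53
= 26.6 occurrences


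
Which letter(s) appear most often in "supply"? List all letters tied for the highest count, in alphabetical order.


Word: "supply"
Letter counts:
  'l': 1
  'p': 2
  's': 1
  'u': 1
  'y': 1
Maximum count = 2
Most frequent = 'p' (2 times each)


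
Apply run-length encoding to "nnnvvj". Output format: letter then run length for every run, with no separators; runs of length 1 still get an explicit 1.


String: "nnnvvj"
Scanning for consecutive runs:
  'n' x 3
  'v' x 2
  'j' x 1
RLE = "n3v2j1"


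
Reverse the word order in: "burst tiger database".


Original: "burst tiger database"
Words (1..n): burst | tiger | database
Reversed (n..1): database | tiger | burst
Result = "database tiger burst"


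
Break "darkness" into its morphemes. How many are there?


Word: "darkness"
Morphemes: dark / -ness
Each morpheme carries meaning
= 2 morphemes


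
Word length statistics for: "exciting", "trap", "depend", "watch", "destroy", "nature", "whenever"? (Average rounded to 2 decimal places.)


Lengths: "exciting"=8, "trap"=4, "depend"=6, "watch"=5, "destroy"=7, "nature"=6, "whenever"=8
Sum = 44, Count = 7
Average = 44/7 = 6.29
= avg=6.29, min=4, max=8


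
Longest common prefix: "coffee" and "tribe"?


Word 1: "coffee"
Word 2: "tribe"
Comparing from start:
  Pos 0: 'c' != 't' (stop)
LCP = "" (length 0)


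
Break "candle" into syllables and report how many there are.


Word: "candle"
Syllable breakdown: can | dle
Counting: 2 parts
= 2 syllables


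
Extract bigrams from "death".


Word: "death" (length 5)
Number of bigrams = 5 - 2 + 1 = 4
  Position 0: "de"
  Position 1: "ea"
  Position 2: "at"
  Position 3: "th"
Bigrams = "de", "ea", "at", "th"


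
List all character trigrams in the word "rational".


Word: "rational" (length 8)
Number of trigrams = 8 - 3 + 1 = 6
  Position 0: "rat"
  Position 1: "ati"
  Position 2: "tio"
  Position 3: "ion"
  Position 4: "ona"
  Position 5: "nal"
Trigrams = "rat", "ati", "tio", "ion", "ona", "nal"


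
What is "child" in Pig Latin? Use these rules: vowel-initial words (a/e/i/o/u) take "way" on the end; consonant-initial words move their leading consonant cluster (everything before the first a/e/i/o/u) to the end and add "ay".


Word: "child"
Starts with consonant(s) → move to end, add 'ay'
Consonant cluster: "ch"
Pig Latin = "ildchay"


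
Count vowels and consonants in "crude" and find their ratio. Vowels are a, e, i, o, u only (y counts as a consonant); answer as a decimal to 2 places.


Word: "crude"
Vowels (a,e,i,o,u): 2
Consonants: 3
Ratio = 2/3
= 0.67


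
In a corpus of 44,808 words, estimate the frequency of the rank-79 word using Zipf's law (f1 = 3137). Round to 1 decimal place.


Zipf's law: f(r) = f(1) / r
f(1) = 3137
f(79) = 3137 / 79
= 39.7 occurrences


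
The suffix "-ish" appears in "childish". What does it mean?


Suffix: -ish
As in: childish -> child + -ish
Meaning = somewhat / having the qualities of


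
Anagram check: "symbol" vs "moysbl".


Word 1: "symbol" → sorted: blmosy
Word 2: "moysbl" → sorted: blmosy
Same letters? blmosy == blmosy
Anagram = Yes


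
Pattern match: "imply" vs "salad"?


Pattern of "imply": [0, 1, 2, 3, 4]
Pattern of "salad": [0, 1, 2, 1, 3]
Patterns do not match
Same pattern = No


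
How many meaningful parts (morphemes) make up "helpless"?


Word: "helpless"
Morphemes: help + -less
Each morpheme carries meaning
= 2 morphemes


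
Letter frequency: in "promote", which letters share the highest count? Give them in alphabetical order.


Word: "promote"
Letter counts:
  'e': 1
  'm': 1
  'o': 2
  'p': 1
  'r': 1
  't': 1
Maximum count = 2
Most frequent = 'o' (2 times each)


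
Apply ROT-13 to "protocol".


Word: "protocol"
Shift: 13
Each letter → (letter + shift) mod 26:
  'p' (15) + 13 = 2 → 'c'
  'r' (17) + 13 = 4 → 'e'
  'o' (14) + 13 = 1 → 'b'
  't' (19) + 13 = 6 → 'g'
  'o' (14) + 13 = 1 → 'b'
  'c' (2) + 13 = 15 → 'p'
  'o' (14) + 13 = 1 → 'b'
  'l' (11) + 13 = 24 → 'y'
Result = "cebgbpby"


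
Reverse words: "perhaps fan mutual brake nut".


Original: "perhaps fan mutual brake nut"
Words (1..n): perhaps | fan | mutual | brake | nut
Reversed (n..1): nut | brake | mutual | fan | perhaps
Result = "nut brake mutual fan perhaps"


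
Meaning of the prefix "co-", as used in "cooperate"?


Prefix: co-
As in: cooperate -> co- + operate
Meaning = together


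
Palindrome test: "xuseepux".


Word: "xuseepux"
Reversed: "xupeesux"
Forward == Backward? xuseepux != xupeesux
Palindrome = No


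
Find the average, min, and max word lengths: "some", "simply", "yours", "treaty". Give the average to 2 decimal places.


Lengths: "some"=4, "simply"=6, "yours"=5, "treaty"=6
Sum = 21, Count = 4
Average = 21/4 = 5.25
= avg=5.25, min=4, max=6


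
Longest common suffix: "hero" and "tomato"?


Word 1: "hero"
Word 2: "tomato"
Comparing from end:
  Pos -1: 'o' == 'o'
  Pos -2: 'r' != 't' (stop)
LCS = "o" (length 1)


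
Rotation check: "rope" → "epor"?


Word: "rope", Candidate: "epor"
Method: check if candidate is substring of word+word
"roperope" contains "epor"? No
Is rotation = No


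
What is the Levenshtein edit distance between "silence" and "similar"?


Word 1: "silence" (length 7)
Word 2: "similar" (length 7)
One optimal edit sequence (insert/delete/substitute each cost 1):
  1. keep 's'
  2. keep 'i'
  3. substitute 'l' -> 'm'  (+1)
  4. substitute 'e' -> 'i'  (+1)
  5. substitute 'n' -> 'l'  (+1)
  6. substitute 'c' -> 'a'  (+1)
  7. substitute 'e' -> 'r'  (+1)
Total edit operations: 5
Edit distance = 5


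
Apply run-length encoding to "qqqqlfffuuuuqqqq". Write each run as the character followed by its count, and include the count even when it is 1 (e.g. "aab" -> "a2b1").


String: "qqqqlfffuuuuqqqq"
Scanning for consecutive runs:
  'q' x 4
  'l' x 1
  'f' x 3
  'u' x 4
  'q' x 4
RLE = "q4l1f3u4q4"


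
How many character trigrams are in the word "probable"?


Word: "probable" (length 8)
Number of 3-grams = length - 3 + 1 = 8 - 3 + 1
= 6


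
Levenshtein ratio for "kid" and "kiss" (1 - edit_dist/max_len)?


Word 1: "kid" (length 3)
Word 2: "kiss" (length 4)
One optimal edit sequence:
  1. keep 'k'
  2. keep 'i'
  3. insert 's'  (+1)
  4. substitute 'd' -> 's'  (+1)
Edit distance = 2
Max length = max(3, 4) = 4
Similarity = 1 - 2/4
= 0.5000


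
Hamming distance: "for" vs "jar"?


Comparing character by character (same length = 3):
  Pos 0: 'f' vs 'j' !=
  Pos 1: 'o' vs 'a' !=
  Pos 2: 'r' vs 'r' =
Hamming distance = 2


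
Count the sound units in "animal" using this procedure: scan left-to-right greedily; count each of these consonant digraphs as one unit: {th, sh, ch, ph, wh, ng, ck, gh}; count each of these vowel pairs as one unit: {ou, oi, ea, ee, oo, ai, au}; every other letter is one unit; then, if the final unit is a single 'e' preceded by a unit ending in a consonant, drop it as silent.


Word: "animal" (6 letters)
Left-to-right scan:
  (1) 'a' (letter)
  (2) 'n' (letter)
  (3) 'i' (letter)
  (4) 'm' (letter)
  (5) 'a' (letter)
  (6) 'l' (letter)
Units from scan: 6
Sound units = 6 units


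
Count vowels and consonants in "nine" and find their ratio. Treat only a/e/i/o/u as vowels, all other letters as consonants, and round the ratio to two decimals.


Word: "nine"
Vowels (a,e,i,o,u): 2
Consonants: 2
Ratio = 2/2
= 1.00


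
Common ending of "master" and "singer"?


Word 1: "master"
Word 2: "singer"
Comparing from end:
  Pos -1: 'r' == 'r'
  Pos -2: 'e' == 'e'
  Pos -3: 't' != 'g' (stop)
LCS = "er" (length 2)


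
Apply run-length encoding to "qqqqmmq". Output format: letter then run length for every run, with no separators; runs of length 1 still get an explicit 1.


String: "qqqqmmq"
Scanning for consecutive runs:
  'q' x 4
  'm' x 2
  'q' x 1
RLE = "q4m2q1"


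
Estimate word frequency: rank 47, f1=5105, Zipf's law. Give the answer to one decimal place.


Zipf's law: f(r) = f(1) / r
f(1) = 5105
f(47) = 5105 / 47
= 108.6 occurrences


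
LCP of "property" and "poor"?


Word 1: "property"
Word 2: "poor"
Comparing from start:
  Pos 0: 'p' == 'p'
  Pos 1: 'r' != 'o' (stop)
LCP = "p" (length 1)


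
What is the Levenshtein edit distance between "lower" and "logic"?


Word 1: "lower" (length 5)
Word 2: "logic" (length 5)
One optimal edit sequence (insert/delete/substitute each cost 1):
  1. keep 'l'
  2. keep 'o'
  3. substitute 'w' -> 'g'  (+1)
  4. substitute 'e' -> 'i'  (+1)
  5. substitute 'r' -> 'c'  (+1)
Total edit operations: 3
Edit distance = 3


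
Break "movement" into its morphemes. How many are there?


Word: "movement"
Morphemes: move / -ment
Each morpheme carries meaning
= 2 morphemes


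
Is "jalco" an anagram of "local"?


Word 1: "local" → sorted: acllo
Word 2: "jalco" → sorted: acjlo
Same letters? acllo != acjlo
Anagram = No


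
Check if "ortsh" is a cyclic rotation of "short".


Word: "short", Candidate: "ortsh"
Method: check if candidate is substring of word+word
"shortshort" contains "ortsh"? Yes
Is rotation = Yes


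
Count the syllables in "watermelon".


Word: "watermelon"
Syllable breakdown: wa · ter · mel · on
Counting: 4 parts
= 4 syllables


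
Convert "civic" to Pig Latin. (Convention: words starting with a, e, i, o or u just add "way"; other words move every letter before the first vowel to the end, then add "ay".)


Word: "civic"
Starts with consonant(s) → move to end, add 'ay'
Consonant cluster: "c"
Pig Latin = "iviccay"


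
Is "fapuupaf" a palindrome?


Word: "fapuupaf"
Reversed: "fapuupaf"
Forward == Backward? fapuupaf == fapuupaf
Palindrome = Yes


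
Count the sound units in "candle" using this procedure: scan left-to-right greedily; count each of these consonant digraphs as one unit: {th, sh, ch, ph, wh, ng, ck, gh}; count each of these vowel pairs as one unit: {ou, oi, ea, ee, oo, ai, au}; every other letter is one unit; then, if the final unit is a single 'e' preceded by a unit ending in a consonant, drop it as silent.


Word: "candle" (6 letters)
Left-to-right scan:
  [1] 'c' (letter)
  [2] 'a' (letter)
  [3] 'n' (letter)
  [4] 'd' (letter)
  [5] 'l' (letter)
  [6] 'e' (letter)
Units from scan: 6
Final unit is 'e' after a consonant -> drop as silent (-1)
Sound units = 5 units


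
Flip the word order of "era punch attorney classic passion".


Original: "era punch attorney classic passion"
Words (1..n): era | punch | attorney | classic | passion
Reversed (n..1): passion | classic | attorney | punch | era
Result = "passion classic attorney punch era"


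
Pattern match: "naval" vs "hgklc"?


Pattern of "naval": [0, 1, 2, 1, 3]
Pattern of "hgklc": [0, 1, 2, 3, 4]
Patterns do not match
Same pattern = No


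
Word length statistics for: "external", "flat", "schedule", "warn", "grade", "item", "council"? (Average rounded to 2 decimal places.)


Lengths: "external"=8, "flat"=4, "schedule"=8, "warn"=4, "grade"=5, "item"=4, "council"=7
Sum = 40, Count = 7
Average = 40/7 = 5.71
= avg=5.71, min=4, max=8


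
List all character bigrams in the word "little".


Word: "little" (length 6)
Number of bigrams = 6 - 2 + 1 = 5
  Position 0: "li"
  Position 1: "it"
  Position 2: "tt"
  Position 3: "tl"
  Position 4: "le"
Bigrams = "li", "it", "tt", "tl", "le"


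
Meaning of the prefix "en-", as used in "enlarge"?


Prefix: en-
Example: enlarge = en- + large
Meaning = cause to / put into


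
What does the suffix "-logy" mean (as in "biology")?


Suffix: -logy
As in: biology -> bio- + -logy
Meaning = study of


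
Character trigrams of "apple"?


Word: "apple" (length 5)
Number of trigrams = 5 - 3 + 1 = 3
  Position 0: "app"
  Position 1: "ppl"
  Position 2: "ple"
Trigrams = "app", "ppl", "ple"


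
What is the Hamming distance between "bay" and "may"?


Comparing character by character (same length = 3):
  Pos 0: 'b' vs 'm' !=
  Pos 1: 'a' vs 'a' =
  Pos 2: 'y' vs 'y' =
Hamming distance = 1


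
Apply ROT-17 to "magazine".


Word: "magazine"
Shift: 17
Each letter → (letter + shift) mod 26:
  'm' (12) + 17 = 3 → 'd'
  'a' (0) + 17 = 17 → 'r'
  'g' (6) + 17 = 23 → 'x'
  'a' (0) + 17 = 17 → 'r'
  'z' (25) + 17 = 16 → 'q'
  'i' (8) + 17 = 25 → 'z'
  'n' (13) + 17 = 4 → 'e'
  'e' (4) + 17 = 21 → 'v'
Result = "drxrqzev"


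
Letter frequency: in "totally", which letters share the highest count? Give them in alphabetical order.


Word: "totally"
Letter counts:
  'a': 1
  'l': 2
  'o': 1
  't': 2
  'y': 1
Maximum count = 2
Most frequent = 'l', 't' (2 times each)


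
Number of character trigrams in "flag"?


Word: "flag" (length 4)
Number of 3-grams = length - 3 + 1 = 4 - 3 + 1
= 2


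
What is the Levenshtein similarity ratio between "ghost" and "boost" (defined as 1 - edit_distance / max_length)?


Word 1: "ghost" (length 5)
Word 2: "boost" (length 5)
One optimal edit sequence:
  1. substitute 'g' -> 'b'  (+1)
  2. substitute 'h' -> 'o'  (+1)
  3. keep 'o'
  4. keep 's'
  5. keep 't'
Edit distance = 2
Max length = max(5, 5) = 5
Similarity = 1 - 2/5
= 0.6000


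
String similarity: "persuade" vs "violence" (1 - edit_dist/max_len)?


Word 1: "persuade" (length 8)
Word 2: "violence" (length 8)
One optimal edit sequence:
  1. substitute 'p' -> 'v'  (+1)
  2. substitute 'e' -> 'i'  (+1)
  3. substitute 'r' -> 'o'  (+1)
  4. substitute 's' -> 'l'  (+1)
  5. substitute 'u' -> 'e'  (+1)
  6. substitute 'a' -> 'n'  (+1)
  7. substitute 'd' -> 'c'  (+1)
  8. keep 'e'
Edit distance = 7
Max length = max(8, 8) = 8
Similarity = 1 - 7/8
= 0.1250


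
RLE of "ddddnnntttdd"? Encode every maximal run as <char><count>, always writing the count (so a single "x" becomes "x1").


String: "ddddnnntttdd"
Scanning for consecutive runs:
  'd' x 4
  'n' x 3
  't' x 3
  'd' x 2
RLE = "d4n3t3d2"


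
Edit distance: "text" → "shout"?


Word 1: "text" (length 4)
Word 2: "shout" (length 5)
One optimal edit sequence (insert/delete/substitute each cost 1):
  1. insert 's'  (+1)
  2. substitute 't' -> 'h'  (+1)
  3. substitute 'e' -> 'o'  (+1)
  4. substitute 'x' -> 'u'  (+1)
  5. keep 't'
Total edit operations: 4
Edit distance = 4


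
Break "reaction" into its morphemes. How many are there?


Word: "reaction"
Morphemes: re- + act + -ion
Each morpheme carries meaning
= 3 morphemes


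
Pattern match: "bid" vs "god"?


Pattern of "bid": [0, 1, 2]
Pattern of "god": [0, 1, 2]
Patterns match
Same pattern = Yes


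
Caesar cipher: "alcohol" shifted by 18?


Word: "alcohol"
Shift: 18
Each letter → (letter + shift) mod 26:
  'a' (0) + 18 = 18 → 's'
  'l' (11) + 18 = 3 → 'd'
  'c' (2) + 18 = 20 → 'u'
  'o' (14) + 18 = 6 → 'g'
  'h' (7) + 18 = 25 → 'z'
  'o' (14) + 18 = 6 → 'g'
  'l' (11) + 18 = 3 → 'd'
Result = "sdugzgd"


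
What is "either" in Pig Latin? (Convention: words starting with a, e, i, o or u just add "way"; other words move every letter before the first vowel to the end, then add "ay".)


Word: "either"
Starts with vowel → add 'way'
Pig Latin = "eitherway"


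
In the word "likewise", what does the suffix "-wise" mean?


Suffix: -wise
As in: likewise -> like + -wise
Meaning = in the manner of


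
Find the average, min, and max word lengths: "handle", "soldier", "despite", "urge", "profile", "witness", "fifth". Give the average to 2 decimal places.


Lengths: "handle"=6, "soldier"=7, "despite"=7, "urge"=4, "profile"=7, "witness"=7, "fifth"=5
Sum = 43, Count = 7
Average = 43/7 = 6.14
= avg=6.14, min=4, max=7


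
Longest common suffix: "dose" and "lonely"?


Word 1: "dose"
Word 2: "lonely"
Comparing from end:
  Pos -1: 'e' != 'y' (stop)
LCS = "" (length 0)


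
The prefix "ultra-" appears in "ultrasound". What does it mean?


Prefix: ultra-
As in: ultrasound -> ultra- + sound
Meaning = beyond


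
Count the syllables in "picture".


Word: "picture"
Syllable breakdown: pic / ture
Counting: 2 parts
= 2 syllables


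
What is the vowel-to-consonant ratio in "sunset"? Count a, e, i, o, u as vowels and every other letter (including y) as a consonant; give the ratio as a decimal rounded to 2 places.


Word: "sunset"
Vowels (a,e,i,o,u): 2
Consonants: 4
Ratio = 2/4
= 0.50


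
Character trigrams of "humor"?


Word: "humor" (length 5)
Number of trigrams = 5 - 3 + 1 = 3
  Position 0: "hum"
  Position 1: "umo"
  Position 2: "mor"
Trigrams = "hum", "umo", "mor"


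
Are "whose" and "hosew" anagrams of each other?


Word 1: "whose" → sorted: ehosw
Word 2: "hosew" → sorted: ehosw
Same letters? ehosw == ehosw
Anagram = Yes


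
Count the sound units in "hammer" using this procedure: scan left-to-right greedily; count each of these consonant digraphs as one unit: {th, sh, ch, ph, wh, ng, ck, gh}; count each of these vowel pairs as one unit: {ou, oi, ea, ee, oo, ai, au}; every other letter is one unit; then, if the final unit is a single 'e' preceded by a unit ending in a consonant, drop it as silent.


Word: "hammer" (6 letters)
Left-to-right scan:
  [1] 'h' (letter)
  [2] 'a' (letter)
  [3] 'm' (letter)
  [4] 'm' (letter)
  [5] 'e' (letter)
  [6] 'r' (letter)
Units from scan: 6
Sound units = 6 units


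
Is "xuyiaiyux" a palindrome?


Word: "xuyiaiyux"
Reversed: "xuyiaiyux"
Forward == Backward? xuyiaiyux == xuyiaiyux
Palindrome = Yes


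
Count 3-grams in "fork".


Word: "fork" (length 4)
Number of 3-grams = length - 3 + 1 = 4 - 3 + 1
= 2


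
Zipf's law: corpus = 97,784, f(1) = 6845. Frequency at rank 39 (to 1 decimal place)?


Zipf's law: f(r) = f(1) / r
f(1) = 6845
f(39) = 6845 / 39
= 175.5 occurrences


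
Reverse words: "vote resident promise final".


Original: "vote resident promise final"
Words (1..n): vote | resident | promise | final
Reversed (n..1): final | promise | resident | vote
Result = "final promise resident vote"


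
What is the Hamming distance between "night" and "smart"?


Comparing character by character (same length = 5):
  Pos 0: 'n' vs 's' !=
  Pos 1: 'i' vs 'm' !=
  Pos 2: 'g' vs 'a' !=
  Pos 3: 'h' vs 'r' !=
  Pos 4: 't' vs 't' =
Hamming distance = 4


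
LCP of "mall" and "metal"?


Word 1: "mall"
Word 2: "metal"
Comparing from start:
  Pos 0: 'm' == 'm'
  Pos 1: 'a' != 'e' (stop)
LCP = "m" (length 1)


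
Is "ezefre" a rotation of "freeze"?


Word: "freeze", Candidate: "ezefre"
Method: check if candidate is substring of word+word
"freezefreeze" contains "ezefre"? Yes
Is rotation = Yes


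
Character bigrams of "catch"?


Word: "catch" (length 5)
Number of bigrams = 5 - 2 + 1 = 4
  Position 0: "ca"
  Position 1: "at"
  Position 2: "tc"
  Position 3: "ch"
Bigrams = "ca", "at", "tc", "ch"


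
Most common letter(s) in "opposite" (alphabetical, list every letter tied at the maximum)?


Word: "opposite"
Letter counts:
  'e': 1
  'i': 1
  'o': 2
  'p': 2
  's': 1
  't': 1
Maximum count = 2
Most frequent = 'o', 'p' (2 times each)


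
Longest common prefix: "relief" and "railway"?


Word 1: "relief"
Word 2: "railway"
Comparing from start:
  Pos 0: 'r' == 'r'
  Pos 1: 'e' != 'a' (stop)
LCP = "r" (length 1)


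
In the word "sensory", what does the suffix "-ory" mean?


Suffix: -ory
Example: sensory (sense + -ory, with a spelling change)
Meaning = relating to / place for


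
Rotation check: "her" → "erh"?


Word: "her", Candidate: "erh"
Method: check if candidate is substring of word+word
"herher" contains "erh"? Yes
Is rotation = Yes


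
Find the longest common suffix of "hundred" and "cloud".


Word 1: "hundred"
Word 2: "cloud"
Comparing from end:
  Pos -1: 'd' == 'd'
  Pos -2: 'e' != 'u' (stop)
LCS = "d" (length 1)


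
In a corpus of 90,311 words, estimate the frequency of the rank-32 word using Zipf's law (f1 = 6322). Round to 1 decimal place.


Zipf's law: f(r) = f(1) / r
f(1) = 6322
f(32) = 6322 / 32
= 197.6 occurrences


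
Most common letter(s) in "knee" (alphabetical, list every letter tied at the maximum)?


Word: "knee"
Letter counts:
  'e': 2
  'k': 1
  'n': 1
Maximum count = 2
Most frequent = 'e' (2 times each)


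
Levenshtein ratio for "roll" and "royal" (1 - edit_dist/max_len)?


Word 1: "roll" (length 4)
Word 2: "royal" (length 5)
One optimal edit sequence:
  1. keep 'r'
  2. keep 'o'
  3. insert 'y'  (+1)
  4. substitute 'l' -> 'a'  (+1)
  5. keep 'l'
Edit distance = 2
Max length = max(4, 5) = 5
Similarity = 1 - 2/5
= 0.6000


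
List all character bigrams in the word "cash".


Word: "cash" (length 4)
Number of bigrams = 4 - 2 + 1 = 3
  Position 0: "ca"
  Position 1: "as"
  Position 2: "sh"
Bigrams = "ca", "as", "sh"


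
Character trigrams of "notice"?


Word: "notice" (length 6)
Number of trigrams = 6 - 3 + 1 = 4
  Position 0: "not"
  Position 1: "oti"
  Position 2: "tic"
  Position 3: "ice"
Trigrams = "not", "oti", "tic", "ice"


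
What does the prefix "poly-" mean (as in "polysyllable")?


Prefix: poly-
As in: polysyllable -> poly- + syllable
Meaning = many


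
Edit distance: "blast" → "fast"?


Word 1: "blast" (length 5)
Word 2: "fast" (length 4)
One optimal edit sequence (insert/delete/substitute each cost 1):
  1. delete 'b'  (+1)
  2. substitute 'l' -> 'f'  (+1)
  3. keep 'a'
  4. keep 's'
  5. keep 't'
Total edit operations: 2
Edit distance = 2


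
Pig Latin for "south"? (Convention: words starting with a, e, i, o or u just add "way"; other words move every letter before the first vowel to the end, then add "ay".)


Word: "south"
Starts with consonant(s) → move to end, add 'ay'
Consonant cluster: "s"
Pig Latin = "outhsay"


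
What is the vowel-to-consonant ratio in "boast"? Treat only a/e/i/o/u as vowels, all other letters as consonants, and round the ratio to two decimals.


Word: "boast"
Vowels (a,e,i,o,u): 2
Consonants: 3
Ratio = 2/3
= 0.67


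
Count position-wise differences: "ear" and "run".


Comparing character by character (same length = 3):
  Pos 0: 'e' vs 'r' !=
  Pos 1: 'a' vs 'u' !=
  Pos 2: 'r' vs 'n' !=
Hamming distance = 3


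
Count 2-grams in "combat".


Word: "combat" (length 6)
Number of 2-grams = length - 2 + 1 = 6 - 2 + 1
= 5


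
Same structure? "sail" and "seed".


Pattern of "sail": [0, 1, 2, 3]
Pattern of "seed": [0, 1, 1, 2]
Patterns do not match
Same pattern = No


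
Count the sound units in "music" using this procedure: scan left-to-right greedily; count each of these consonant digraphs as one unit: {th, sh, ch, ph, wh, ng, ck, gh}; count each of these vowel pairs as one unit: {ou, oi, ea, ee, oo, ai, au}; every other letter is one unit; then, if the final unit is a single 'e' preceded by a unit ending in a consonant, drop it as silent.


Word: "music" (5 letters)
Left-to-right scan:
  1. 'm' (letter)
  2. 'u' (letter)
  3. 's' (letter)
  4. 'i' (letter)
  5. 'c' (letter)
Units from scan: 5
Sound units = 5 units


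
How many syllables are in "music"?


Word: "music"
Syllable breakdown: mu-sic
Counting: 2 parts
= 2 syllables


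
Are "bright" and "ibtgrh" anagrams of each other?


Word 1: "bright" → sorted: bghirt
Word 2: "ibtgrh" → sorted: bghirt
Same letters? bghirt == bghirt
Anagram = Yes


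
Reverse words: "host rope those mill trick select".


Original: "host rope those mill trick select"
Words (1..n): host | rope | those | mill | trick | select
Reversed (n..1): select | trick | mill | those | rope | host
Result = "select trick mill those rope host"


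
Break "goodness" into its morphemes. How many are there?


Word: "goodness"
Morphemes: good | -ness
Each morpheme carries meaning
= 2 morphemes


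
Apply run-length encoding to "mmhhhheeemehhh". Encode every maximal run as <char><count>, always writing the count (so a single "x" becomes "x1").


String: "mmhhhheeemehhh"
Scanning for consecutive runs:
  'm' x 2
  'h' x 4
  'e' x 3
  'm' x 1
  'e' x 1
  'h' x 3
RLE = "m2h4e3m1e1h3"


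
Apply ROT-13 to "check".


Word: "check"
Shift: 13
Each letter → (letter + shift) mod 26:
  'c' (2) + 13 = 15 → 'p'
  'h' (7) + 13 = 20 → 'u'
  'e' (4) + 13 = 17 → 'r'
  'c' (2) + 13 = 15 → 'p'
  'k' (10) + 13 = 23 → 'x'
Result = "purpx"


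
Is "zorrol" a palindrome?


Word: "zorrol"
Reversed: "lorroz"
Forward == Backward? zorrol != lorroz
Palindrome = No


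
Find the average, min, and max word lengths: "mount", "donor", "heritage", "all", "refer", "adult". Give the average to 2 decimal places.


Lengths: "mount"=5, "donor"=5, "heritage"=8, "all"=3, "refer"=5, "adult"=5
Sum = 31, Count = 6
Average = 31/6 = 5.17
= avg=5.17, min=3, max=8


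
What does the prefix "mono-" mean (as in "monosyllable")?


Prefix: mono-
Example: monosyllable (mono- + syllable)
Meaning = one


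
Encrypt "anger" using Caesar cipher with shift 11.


Word: "anger"
Shift: 11
Each letter → (letter + shift) mod 26:
  'a' (0) + 11 = 11 → 'l'
  'n' (13) + 11 = 24 → 'y'
  'g' (6) + 11 = 17 → 'r'
  'e' (4) + 11 = 15 → 'p'
  'r' (17) + 11 = 2 → 'c'
Result = "lyrpc"


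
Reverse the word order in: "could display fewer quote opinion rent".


Original: "could display fewer quote opinion rent"
Words (1..n): could | display | fewer | quote | opinion | rent
Reversed (n..1): rent | opinion | quote | fewer | display | could
Result = "rent opinion quote fewer display could"


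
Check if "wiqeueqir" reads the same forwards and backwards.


Word: "wiqeueqir"
Reversed: "riqeueqiw"
Forward == Backward? wiqeueqir != riqeueqiw
Palindrome = No


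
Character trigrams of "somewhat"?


Word: "somewhat" (length 8)
Number of trigrams = 8 - 3 + 1 = 6
  Position 0: "som"
  Position 1: "ome"
  Position 2: "mew"
  Position 3: "ewh"
  Position 4: "wha"
  Position 5: "hat"
Trigrams = "som", "ome", "mew", "ewh", "wha", "hat"


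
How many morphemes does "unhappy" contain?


Word: "unhappy"
Morphemes: un- + happy
Each morpheme carries meaning
= 2 morphemes


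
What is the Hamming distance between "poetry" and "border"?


Comparing character by character (same length = 6):
  Pos 0: 'p' vs 'b' !=
  Pos 1: 'o' vs 'o' =
  Pos 2: 'e' vs 'r' !=
  Pos 3: 't' vs 'd' !=
  Pos 4: 'r' vs 'e' !=
  Pos 5: 'y' vs 'r' !=
Hamming distance = 5


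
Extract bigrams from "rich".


Word: "rich" (length 4)
Number of bigrams = 4 - 2 + 1 = 3
  Position 0: "ri"
  Position 1: "ic"
  Position 2: "ch"
Bigrams = "ri", "ic", "ch"


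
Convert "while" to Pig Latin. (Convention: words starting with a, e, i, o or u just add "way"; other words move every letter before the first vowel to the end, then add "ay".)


Word: "while"
Starts with consonant(s) → move to end, add 'ay'
Consonant cluster: "wh"
Pig Latin = "ilewhay"


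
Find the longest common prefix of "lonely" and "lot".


Word 1: "lonely"
Word 2: "lot"
Comparing from start:
  Pos 0: 'l' == 'l'
  Pos 1: 'o' == 'o'
  Pos 2: 'n' != 't' (stop)
LCP = "lo" (length 2)


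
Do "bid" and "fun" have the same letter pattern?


Pattern of "bid": [0, 1, 2]
Pattern of "fun": [0, 1, 2]
Patterns match
Same pattern = Yes


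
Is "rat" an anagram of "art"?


Word 1: "art" → sorted: art
Word 2: "rat" → sorted: art
Same letters? art == art
Anagram = Yes


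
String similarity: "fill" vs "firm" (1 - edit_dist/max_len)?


Word 1: "fill" (length 4)
Word 2: "firm" (length 4)
One optimal edit sequence:
  1. keep 'f'
  2. keep 'i'
  3. substitute 'l' -> 'r'  (+1)
  4. substitute 'l' -> 'm'  (+1)
Edit distance = 2
Max length = max(4, 4) = 4
Similarity = 1 - 2/4
= 0.5000


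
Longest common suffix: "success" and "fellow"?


Word 1: "success"
Word 2: "fellow"
Comparing from end:
  Pos -1: 's' != 'w' (stop)
LCS = "" (length 0)


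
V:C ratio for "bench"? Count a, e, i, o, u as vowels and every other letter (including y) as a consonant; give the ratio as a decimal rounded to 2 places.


Word: "bench"
Vowels (a,e,i,o,u): 1
Consonants: 4
Ratio = 1/4
= 0.25


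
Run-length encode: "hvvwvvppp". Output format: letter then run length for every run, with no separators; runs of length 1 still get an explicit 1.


String: "hvvwvvppp"
Scanning for consecutive runs:
  'h' x 1
  'v' x 2
  'w' x 1
  'v' x 2
  'p' x 3
RLE = "h1v2w1v2p3"


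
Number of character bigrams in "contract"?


Word: "contract" (length 8)
Number of 2-grams = length - 2 + 1 = 8 - 2 + 1
= 7


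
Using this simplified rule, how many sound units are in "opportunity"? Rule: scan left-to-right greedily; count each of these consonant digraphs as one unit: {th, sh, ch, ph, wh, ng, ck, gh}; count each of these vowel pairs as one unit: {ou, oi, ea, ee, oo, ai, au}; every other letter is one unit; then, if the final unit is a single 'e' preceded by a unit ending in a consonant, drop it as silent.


Word: "opportunity" (11 letters)
Left-to-right scan:
  1. 'o' (letter)
  2. 'p' (letter)
  3. 'p' (letter)
  4. 'o' (letter)
  5. 'r' (letter)
  6. 't' (letter)
  7. 'u' (letter)
  8. 'n' (letter)
  9. 'i' (letter)
  10. 't' (letter)
  11. 'y' (letter)
Units from scan: 11
Sound units = 11 units


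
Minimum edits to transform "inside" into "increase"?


Word 1: "inside" (length 6)
Word 2: "increase" (length 8)
One optimal edit sequence (insert/delete/substitute each cost 1):
  1. keep 'i'
  2. keep 'n'
  3. insert 'c'  (+1)
  4. insert 'r'  (+1)
  5. substitute 's' -> 'e'  (+1)
  6. substitute 'i' -> 'a'  (+1)
  7. substitute 'd' -> 's'  (+1)
  8. keep 'e'
Total edit operations: 5
Edit distance = 5


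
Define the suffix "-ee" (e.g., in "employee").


Suffix: -ee
As in: employee -> employ + -ee
Meaning = one who receives


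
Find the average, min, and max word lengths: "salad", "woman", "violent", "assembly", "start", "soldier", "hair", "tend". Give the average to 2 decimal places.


Lengths: "salad"=5, "woman"=5, "violent"=7, "assembly"=8, "start"=5, "soldier"=7, "hair"=4, "tend"=4
Sum = 45, Count = 8
Average = 45/8 = 5.63
= avg=5.63, min=4, max=8


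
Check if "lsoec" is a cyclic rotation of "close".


Word: "close", Candidate: "lsoec"
Method: check if candidate is substring of word+word
"closeclose" contains "lsoec"? No
Is rotation = No


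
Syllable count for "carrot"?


Word: "carrot"
Syllable breakdown: car · rot
Counting: 2 parts
= 2 syllables


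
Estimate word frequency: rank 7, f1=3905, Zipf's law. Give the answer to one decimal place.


Zipf's law: f(r) = f(1) / r
f(1) = 3905
f(7) = 3905 / 7
= 557.9 occurrences


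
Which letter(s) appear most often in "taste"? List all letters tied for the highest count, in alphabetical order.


Word: "taste"
Letter counts:
  'a': 1
  'e': 1
  's': 1
  't': 2
Maximum count = 2
Most frequent = 't' (2 times each)


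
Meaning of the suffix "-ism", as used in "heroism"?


Suffix: -ism
Example: heroism (hero + -ism)
Meaning = belief / practice


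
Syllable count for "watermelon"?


Word: "watermelon"
Syllable breakdown: wa / ter / mel / on
Counting: 4 parts
= 4 syllables


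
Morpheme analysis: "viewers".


Word: "viewers"
Morphemes: view + -er + -s
Each morpheme carries meaning
= 3 morphemes


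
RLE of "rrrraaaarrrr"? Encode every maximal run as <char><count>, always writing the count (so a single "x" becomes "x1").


String: "rrrraaaarrrr"
Scanning for consecutive runs:
  'r' x 4
  'a' x 4
  'r' x 4
RLE = "r4a4r4"


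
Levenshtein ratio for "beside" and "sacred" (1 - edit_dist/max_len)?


Word 1: "beside" (length 6)
Word 2: "sacred" (length 6)
One optimal edit sequence:
  1. substitute 'b' -> 's'  (+1)
  2. substitute 'e' -> 'a'  (+1)
  3. substitute 's' -> 'c'  (+1)
  4. substitute 'i' -> 'r'  (+1)
  5. substitute 'd' -> 'e'  (+1)
  6. substitute 'e' -> 'd'  (+1)
Edit distance = 6
Max length = max(6, 6) = 6
Similarity = 1 - 6/6
= 0.0000


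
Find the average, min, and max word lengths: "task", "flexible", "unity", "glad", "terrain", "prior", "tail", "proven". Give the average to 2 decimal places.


Lengths: "task"=4, "flexible"=8, "unity"=5, "glad"=4, "terrain"=7, "prior"=5, "tail"=4, "proven"=6
Sum = 43, Count = 8
Average = 43/8 = 5.38
= avg=5.38, min=4, max=8


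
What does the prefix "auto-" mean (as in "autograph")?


Prefix: auto-
As in: autograph -> auto- + graph
Meaning = self


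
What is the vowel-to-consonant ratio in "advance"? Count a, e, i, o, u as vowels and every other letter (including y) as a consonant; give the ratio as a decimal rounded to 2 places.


Word: "advance"
Vowels (a,e,i,o,u): 3
Consonants: 4
Ratio = 3/4
= 0.75


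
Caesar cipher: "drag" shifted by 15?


Word: "drag"
Shift: 15
Each letter → (letter + shift) mod 26:
  'd' (3) + 15 = 18 → 's'
  'r' (17) + 15 = 6 → 'g'
  'a' (0) + 15 = 15 → 'p'
  'g' (6) + 15 = 21 → 'v'
Result = "sgpv"


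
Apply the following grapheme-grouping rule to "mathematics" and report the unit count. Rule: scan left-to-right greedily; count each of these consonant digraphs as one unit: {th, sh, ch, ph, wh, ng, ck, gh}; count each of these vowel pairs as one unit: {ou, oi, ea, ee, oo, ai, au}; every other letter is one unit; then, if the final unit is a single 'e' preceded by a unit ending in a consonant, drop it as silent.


Word: "mathematics" (11 letters)
Left-to-right scan:
  [1] 'm' (letter)
  [2] 'a' (letter)
  [3] 'th' (digraph)
  [4] 'e' (letter)
  [5] 'm' (letter)
  [6] 'a' (letter)
  [7] 't' (letter)
  [8] 'i' (letter)
  [9] 'c' (letter)
  [10] 's' (letter)
Units from scan: 10
Sound units = 10 units


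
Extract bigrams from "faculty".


Word: "faculty" (length 7)
Number of bigrams = 7 - 2 + 1 = 6
  Position 0: "fa"
  Position 1: "ac"
  Position 2: "cu"
  Position 3: "ul"
  Position 4: "lt"
  Position 5: "ty"
Bigrams = "fa", "ac", "cu", "ul", "lt", "ty"


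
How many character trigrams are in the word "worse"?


Word: "worse" (length 5)
Number of 3-grams = length - 3 + 1 = 5 - 3 + 1
= 3


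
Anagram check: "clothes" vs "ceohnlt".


Word 1: "clothes" → sorted: cehlost
Word 2: "ceohnlt" → sorted: cehlnot
Same letters? cehlost != cehlnot
Anagram = No


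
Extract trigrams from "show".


Word: "show" (length 4)
Number of trigrams = 4 - 3 + 1 = 2
  Position 0: "sho"
  Position 1: "how"
Trigrams = "sho", "how"


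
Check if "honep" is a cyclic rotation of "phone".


Word: "phone", Candidate: "honep"
Method: check if candidate is substring of word+word
"phonephone" contains "honep"? Yes
Is rotation = Yes


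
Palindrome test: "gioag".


Word: "gioag"
Reversed: "gaoig"
Forward == Backward? gioag != gaoig
Palindrome = No


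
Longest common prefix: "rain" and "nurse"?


Word 1: "rain"
Word 2: "nurse"
Comparing from start:
  Pos 0: 'r' != 'n' (stop)
LCP = "" (length 0)


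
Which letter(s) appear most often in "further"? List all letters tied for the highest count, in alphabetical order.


Word: "further"
Letter counts:
  'e': 1
  'f': 1
  'h': 1
  'r': 2
  't': 1
  'u': 1
Maximum count = 2
Most frequent = 'r' (2 times each)


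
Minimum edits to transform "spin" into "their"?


Word 1: "spin" (length 4)
Word 2: "their" (length 5)
One optimal edit sequence (insert/delete/substitute each cost 1):
  1. insert 't'  (+1)
  2. substitute 's' -> 'h'  (+1)
  3. substitute 'p' -> 'e'  (+1)
  4. keep 'i'
  5. substitute 'n' -> 'r'  (+1)
Total edit operations: 4
Edit distance = 4


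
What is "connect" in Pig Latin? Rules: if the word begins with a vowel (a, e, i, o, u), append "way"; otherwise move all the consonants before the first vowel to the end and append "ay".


Word: "connect"
Starts with consonant(s) → move to end, add 'ay'
Consonant cluster: "c"
Pig Latin = "onnectcay"


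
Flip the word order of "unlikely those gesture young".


Original: "unlikely those gesture young"
Words (1..n): unlikely | those | gesture | young
Reversed (n..1): young | gesture | those | unlikely
Result = "young gesture those unlikely"


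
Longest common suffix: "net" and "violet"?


Word 1: "net"
Word 2: "violet"
Comparing from end:
  Pos -1: 't' == 't'
  Pos -2: 'e' == 'e'
  Pos -3: 'n' != 'l' (stop)
LCS = "et" (length 2)


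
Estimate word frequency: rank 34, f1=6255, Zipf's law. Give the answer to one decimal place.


Zipf's law: f(r) = f(1) / r
f(1) = 6255
f(34) = 6255 / 34
= 184.0 occurrences


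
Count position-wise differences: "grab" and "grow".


Comparing character by character (same length = 4):
  Pos 0: 'g' vs 'g' =
  Pos 1: 'r' vs 'r' =
  Pos 2: 'a' vs 'o' !=
  Pos 3: 'b' vs 'w' !=
Hamming distance = 2


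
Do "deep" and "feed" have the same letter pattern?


Pattern of "deep": [0, 1, 1, 2]
Pattern of "feed": [0, 1, 1, 2]
Patterns match
Same pattern = Yes


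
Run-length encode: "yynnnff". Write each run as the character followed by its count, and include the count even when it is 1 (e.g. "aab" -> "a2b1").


String: "yynnnff"
Scanning for consecutive runs:
  'y' x 2
  'n' x 3
  'f' x 2
RLE = "y2n3f2"


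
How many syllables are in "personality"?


Word: "personality"
Syllable breakdown: per | son | al | i | ty
Counting: 5 parts
= 5 syllables


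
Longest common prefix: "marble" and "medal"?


Word 1: "marble"
Word 2: "medal"
Comparing from start:
  Pos 0: 'm' == 'm'
  Pos 1: 'a' != 'e' (stop)
LCP = "m" (length 1)


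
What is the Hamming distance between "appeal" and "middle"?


Comparing character by character (same length = 6):
  Pos 0: 'a' vs 'm' !=
  Pos 1: 'p' vs 'i' !=
  Pos 2: 'p' vs 'd' !=
  Pos 3: 'e' vs 'd' !=
  Pos 4: 'a' vs 'l' !=
  Pos 5: 'l' vs 'e' !=
Hamming distance = 6


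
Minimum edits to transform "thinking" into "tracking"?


Word 1: "thinking" (length 8)
Word 2: "tracking" (length 8)
One optimal edit sequence (insert/delete/substitute each cost 1):
  1. keep 't'
  2. substitute 'h' -> 'r'  (+1)
  3. substitute 'i' -> 'a'  (+1)
  4. substitute 'n' -> 'c'  (+1)
  5. keep 'k'
  6. keep 'i'
  7. keep 'n'
  8. keep 'g'
Total edit operations: 3
Edit distance = 3


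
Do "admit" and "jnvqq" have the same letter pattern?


Pattern of "admit": [0, 1, 2, 3, 4]
Pattern of "jnvqq": [0, 1, 2, 3, 3]
Patterns do not match
Same pattern = No


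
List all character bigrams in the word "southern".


Word: "southern" (length 8)
Number of bigrams = 8 - 2 + 1 = 7
  Position 0: "so"
  Position 1: "ou"
  Position 2: "ut"
  Position 3: "th"
  Position 4: "he"
  Position 5: "er"
  Position 6: "rn"
Bigrams = "so", "ou", "ut", "th", "he", "er", "rn"
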